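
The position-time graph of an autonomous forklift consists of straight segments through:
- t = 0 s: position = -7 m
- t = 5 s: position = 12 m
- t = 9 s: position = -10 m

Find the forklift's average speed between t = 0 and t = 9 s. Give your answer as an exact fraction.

41/9 m/s

Average speed = (total path length)/(elapsed time); on a piecewise-linear x-t graph the path length is Σ|Δx|.
0–5 s: |Δx| = |12 − -7| = 19 m
5–9 s: |Δx| = |-10 − 12| = 22 m
Total path = 41 m; average speed = 41/9 = 41/9 m/s.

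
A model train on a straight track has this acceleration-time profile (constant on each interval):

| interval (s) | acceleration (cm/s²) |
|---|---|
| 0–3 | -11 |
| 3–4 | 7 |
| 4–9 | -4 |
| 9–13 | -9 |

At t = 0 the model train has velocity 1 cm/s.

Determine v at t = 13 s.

-81 cm/s

Δv equals the area under the a-t graph; then v = v₀ + Δv.
0–3 s: -11 × 3 = -33 cm/s
3–4 s: 7 × 1 = 7 cm/s
4–9 s: -4 × 5 = -20 cm/s
9–13 s: -9 × 4 = -36 cm/s
Δv = -82 cm/s, so v(13) = 1 + (-82) = -81 cm/s.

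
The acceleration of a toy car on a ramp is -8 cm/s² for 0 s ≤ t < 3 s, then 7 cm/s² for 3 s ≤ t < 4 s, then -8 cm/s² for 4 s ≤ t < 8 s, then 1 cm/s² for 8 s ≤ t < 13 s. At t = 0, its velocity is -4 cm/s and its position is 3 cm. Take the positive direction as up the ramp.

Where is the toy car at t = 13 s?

On each constant-a segment, Δv = aΔt and Δx = v₀Δt + ½aΔt²; chain segment to segment.
0–3 s: v starts -4 cm/s; Δx = -4·3 + ½·-8·3² = -48 cm; v ends -28 cm/s.
3–4 s: v starts -28 cm/s; Δx = -28·1 + ½·7·1² = -24.5 cm; v ends -21 cm/s.
4–8 s: v starts -21 cm/s; Δx = -21·4 + ½·-8·4² = -148 cm; v ends -53 cm/s.
8–13 s: v starts -53 cm/s; Δx = -53·5 + ½·1·5² = -252.5 cm; v ends -48 cm/s.
x(13) = 3 + Σ Δx = -470 cm.

-470 cm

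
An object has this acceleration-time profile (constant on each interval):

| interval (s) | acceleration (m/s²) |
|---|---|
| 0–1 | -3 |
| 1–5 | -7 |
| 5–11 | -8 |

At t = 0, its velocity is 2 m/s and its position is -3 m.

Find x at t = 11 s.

On each constant-a segment, Δv = aΔt and Δx = v₀Δt + ½aΔt²; chain segment to segment.
0–1 s: v starts 2 m/s; Δx = 2·1 + ½·-3·1² = 0.5 m; v ends -1 m/s.
1–5 s: v starts -1 m/s; Δx = -1·4 + ½·-7·4² = -60 m; v ends -29 m/s.
5–11 s: v starts -29 m/s; Δx = -29·6 + ½·-8·6² = -318 m; v ends -77 m/s.
x(11) = -3 + Σ Δx = -380.5 m.

-380.5 m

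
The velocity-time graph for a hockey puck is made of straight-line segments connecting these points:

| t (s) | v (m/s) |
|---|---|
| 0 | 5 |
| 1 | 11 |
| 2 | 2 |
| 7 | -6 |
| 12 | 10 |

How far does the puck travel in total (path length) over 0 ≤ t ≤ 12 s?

48.25 m

Total distance travelled is ∫|v| dt — sum the magnitudes of each area piece.
0–1 s: |½(5 + 11)(1)| = 8 m
1–2 s: |½(11 + 2)(1)| = 6.5 m
2–7 s: v = 0 at t = 3.25 s; triangle areas 1.25 + 11.25 = 12.5 m
7–12 s: v = 0 at t = 8.875 s; triangle areas 5.625 + 15.625 = 21.25 m
Total distance = 48.25 m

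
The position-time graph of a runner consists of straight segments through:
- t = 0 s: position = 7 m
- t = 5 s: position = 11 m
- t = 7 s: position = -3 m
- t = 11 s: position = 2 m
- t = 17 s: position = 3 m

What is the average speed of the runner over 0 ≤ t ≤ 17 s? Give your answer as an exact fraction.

Average speed = (total path length)/(elapsed time); on a piecewise-linear x-t graph the path length is Σ|Δx|.
0–5 s: |Δx| = |11 − 7| = 4 m
5–7 s: |Δx| = |-3 − 11| = 14 m
7–11 s: |Δx| = |2 − -3| = 5 m
11–17 s: |Δx| = |3 − 2| = 1 m
Total path = 24 m; average speed = 24/17 = 24/17 m/s.

24/17 m/s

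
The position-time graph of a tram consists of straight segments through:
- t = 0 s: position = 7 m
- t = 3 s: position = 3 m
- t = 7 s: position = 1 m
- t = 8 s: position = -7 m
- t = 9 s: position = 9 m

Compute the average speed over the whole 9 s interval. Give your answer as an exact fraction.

10/3 m/s

Average speed = (total path length)/(elapsed time); on a piecewise-linear x-t graph the path length is Σ|Δx|.
0–3 s: |Δx| = |3 − 7| = 4 m
3–7 s: |Δx| = |1 − 3| = 2 m
7–8 s: |Δx| = |-7 − 1| = 8 m
8–9 s: |Δx| = |9 − -7| = 16 m
Total path = 30 m; average speed = 30/9 = 10/3 m/s.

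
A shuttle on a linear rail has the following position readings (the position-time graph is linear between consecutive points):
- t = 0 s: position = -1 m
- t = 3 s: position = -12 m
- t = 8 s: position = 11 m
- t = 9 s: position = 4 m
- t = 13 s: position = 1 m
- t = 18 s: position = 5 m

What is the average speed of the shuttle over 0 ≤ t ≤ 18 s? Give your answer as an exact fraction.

8/3 m/s

Average speed = (total path length)/(elapsed time); on a piecewise-linear x-t graph the path length is Σ|Δx|.
0–3 s: |Δx| = |-12 − -1| = 11 m
3–8 s: |Δx| = |11 − -12| = 23 m
8–9 s: |Δx| = |4 − 11| = 7 m
9–13 s: |Δx| = |1 − 4| = 3 m
13–18 s: |Δx| = |5 − 1| = 4 m
Total path = 48 m; average speed = 48/18 = 8/3 m/s.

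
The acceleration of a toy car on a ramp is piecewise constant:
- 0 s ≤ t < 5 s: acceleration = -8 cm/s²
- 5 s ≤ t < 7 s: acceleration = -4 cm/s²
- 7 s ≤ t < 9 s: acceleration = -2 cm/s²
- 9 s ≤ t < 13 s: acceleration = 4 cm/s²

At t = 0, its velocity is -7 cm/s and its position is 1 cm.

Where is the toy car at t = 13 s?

On each constant-a segment, Δv = aΔt and Δx = v₀Δt + ½aΔt²; chain segment to segment.
0–5 s: v starts -7 cm/s; Δx = -7·5 + ½·-8·5² = -135 cm; v ends -47 cm/s.
5–7 s: v starts -47 cm/s; Δx = -47·2 + ½·-4·2² = -102 cm; v ends -55 cm/s.
7–9 s: v starts -55 cm/s; Δx = -55·2 + ½·-2·2² = -114 cm; v ends -59 cm/s.
9–13 s: v starts -59 cm/s; Δx = -59·4 + ½·4·4² = -204 cm; v ends -43 cm/s.
x(13) = 1 + Σ Δx = -554 cm.

-554 cm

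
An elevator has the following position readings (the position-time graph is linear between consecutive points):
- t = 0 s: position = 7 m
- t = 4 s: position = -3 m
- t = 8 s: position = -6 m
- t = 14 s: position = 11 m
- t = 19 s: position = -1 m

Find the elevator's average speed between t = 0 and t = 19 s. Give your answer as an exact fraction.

Average speed = (total path length)/(elapsed time); on a piecewise-linear x-t graph the path length is Σ|Δx|.
0–4 s: |Δx| = |-3 − 7| = 10 m
4–8 s: |Δx| = |-6 − -3| = 3 m
8–14 s: |Δx| = |11 − -6| = 17 m
14–19 s: |Δx| = |-1 − 11| = 12 m
Total path = 42 m; average speed = 42/19 = 42/19 m/s.

42/19 m/s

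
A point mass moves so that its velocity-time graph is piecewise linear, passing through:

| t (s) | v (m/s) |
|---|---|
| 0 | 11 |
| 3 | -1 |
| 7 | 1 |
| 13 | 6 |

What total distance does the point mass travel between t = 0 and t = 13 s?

38.25 m

Distance (not displacement) is the total path length: add the absolute areas under v-t.
0–3 s: v = 0 at t = 2.75 s; triangle areas 15.125 + 0.125 = 15.25 m
3–7 s: v = 0 at t = 5 s; triangle areas 1 + 1 = 2 m
7–13 s: |½(1 + 6)(6)| = 21 m
Total distance = 38.25 m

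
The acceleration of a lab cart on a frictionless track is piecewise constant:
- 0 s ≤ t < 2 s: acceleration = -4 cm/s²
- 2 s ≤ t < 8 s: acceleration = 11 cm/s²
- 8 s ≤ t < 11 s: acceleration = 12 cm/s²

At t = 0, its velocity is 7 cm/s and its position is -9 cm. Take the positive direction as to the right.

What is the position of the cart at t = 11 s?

438 cm

On each constant-a segment, Δv = aΔt and Δx = v₀Δt + ½aΔt²; chain segment to segment.
0–2 s: v starts 7 cm/s; Δx = 7·2 + ½·-4·2² = 6 cm; v ends -1 cm/s.
2–8 s: v starts -1 cm/s; Δx = -1·6 + ½·11·6² = 192 cm; v ends 65 cm/s.
8–11 s: v starts 65 cm/s; Δx = 65·3 + ½·12·3² = 249 cm; v ends 101 cm/s.
x(11) = -9 + Σ Δx = 438 cm.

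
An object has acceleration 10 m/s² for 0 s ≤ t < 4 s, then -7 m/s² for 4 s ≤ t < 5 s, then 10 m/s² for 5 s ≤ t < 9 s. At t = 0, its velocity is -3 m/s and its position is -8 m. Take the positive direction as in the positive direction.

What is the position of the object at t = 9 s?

On each constant-a segment, Δv = aΔt and Δx = v₀Δt + ½aΔt²; chain segment to segment.
0–4 s: v starts -3 m/s; Δx = -3·4 + ½·10·4² = 68 m; v ends 37 m/s.
4–5 s: v starts 37 m/s; Δx = 37·1 + ½·-7·1² = 33.5 m; v ends 30 m/s.
5–9 s: v starts 30 m/s; Δx = 30·4 + ½·10·4² = 200 m; v ends 70 m/s.
x(9) = -8 + Σ Δx = 293.5 m.

293.5 m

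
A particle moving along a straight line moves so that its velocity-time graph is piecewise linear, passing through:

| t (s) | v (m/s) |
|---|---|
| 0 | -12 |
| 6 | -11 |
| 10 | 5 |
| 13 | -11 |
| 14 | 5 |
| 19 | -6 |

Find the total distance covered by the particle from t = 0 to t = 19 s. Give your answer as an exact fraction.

Total distance travelled is ∫|v| dt — sum the magnitudes of each area piece.
0–6 s: |½(-12 + -11)(6)| = 69 m
6–10 s: v = 0 at t = 8.75 s; triangle areas 15.125 + 3.125 = 18.25 m
10–13 s: v = 0 at t = 10.9375 s; triangle areas 2.34375 + 11.34375 = 13.6875 m
13–14 s: v = 0 at t = 13.6875 s; triangle areas 3.78125 + 0.78125 = 4.5625 m
14–19 s: v = 0 at t = 179/11 s; triangle areas 125/22 + 90/11 = 305/22 m
Total distance = 1313/11 m

1313/11 m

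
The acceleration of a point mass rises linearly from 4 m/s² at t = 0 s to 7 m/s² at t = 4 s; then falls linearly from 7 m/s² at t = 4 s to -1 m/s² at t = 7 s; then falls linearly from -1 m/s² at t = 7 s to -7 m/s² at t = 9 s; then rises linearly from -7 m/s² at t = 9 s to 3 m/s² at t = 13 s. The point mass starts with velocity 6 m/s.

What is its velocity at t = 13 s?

Δv equals the area under the a-t graph; then v = v₀ + Δv.
0–4 s: ½(4 + 7)(4) = 22 m/s
4–7 s: ½(7 + -1)(3) = 9 m/s
7–9 s: ½(-1 + -7)(2) = -8 m/s
9–13 s: ½(-7 + 3)(4) = -8 m/s
Δv = 15 m/s, so v(13) = 6 + (15) = 21 m/s.

21 m/s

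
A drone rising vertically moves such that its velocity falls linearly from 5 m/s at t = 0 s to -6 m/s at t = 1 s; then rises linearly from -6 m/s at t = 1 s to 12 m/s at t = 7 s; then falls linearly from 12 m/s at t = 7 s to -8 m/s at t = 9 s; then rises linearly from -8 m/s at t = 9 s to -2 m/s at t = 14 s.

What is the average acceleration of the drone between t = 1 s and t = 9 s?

Average acceleration = Δv/Δt = (-8 − -6)/(9 − 1) = -0.25 m/s².

-0.25 m/s²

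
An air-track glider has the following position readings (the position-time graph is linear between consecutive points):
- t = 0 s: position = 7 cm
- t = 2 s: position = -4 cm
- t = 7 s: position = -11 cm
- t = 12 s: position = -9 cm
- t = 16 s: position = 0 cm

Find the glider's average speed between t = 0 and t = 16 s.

1.8125 cm/s

Average speed = (total path length)/(elapsed time); on a piecewise-linear x-t graph the path length is Σ|Δx|.
0–2 s: |Δx| = |-4 − 7| = 11 cm
2–7 s: |Δx| = |-11 − -4| = 7 cm
7–12 s: |Δx| = |-9 − -11| = 2 cm
12–16 s: |Δx| = |0 − -9| = 9 cm
Total path = 29 cm; average speed = 29/16 = 1.8125 cm/s.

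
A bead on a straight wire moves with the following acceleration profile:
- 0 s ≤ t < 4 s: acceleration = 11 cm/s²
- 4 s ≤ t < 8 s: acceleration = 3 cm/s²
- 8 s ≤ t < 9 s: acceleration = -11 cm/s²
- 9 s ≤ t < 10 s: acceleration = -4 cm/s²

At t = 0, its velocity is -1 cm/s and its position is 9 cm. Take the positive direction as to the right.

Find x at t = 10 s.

380.5 cm

On each constant-a segment, Δv = aΔt and Δx = v₀Δt + ½aΔt²; chain segment to segment.
0–4 s: v starts -1 cm/s; Δx = -1·4 + ½·11·4² = 84 cm; v ends 43 cm/s.
4–8 s: v starts 43 cm/s; Δx = 43·4 + ½·3·4² = 196 cm; v ends 55 cm/s.
8–9 s: v starts 55 cm/s; Δx = 55·1 + ½·-11·1² = 49.5 cm; v ends 44 cm/s.
9–10 s: v starts 44 cm/s; Δx = 44·1 + ½·-4·1² = 42 cm; v ends 40 cm/s.
x(10) = 9 + Σ Δx = 380.5 cm.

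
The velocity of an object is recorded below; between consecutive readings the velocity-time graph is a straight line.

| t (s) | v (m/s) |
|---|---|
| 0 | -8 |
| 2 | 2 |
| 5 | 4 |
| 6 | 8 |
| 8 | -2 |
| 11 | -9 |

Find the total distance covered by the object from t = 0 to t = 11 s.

Total distance travelled is ∫|v| dt — sum the magnitudes of each area piece.
0–2 s: v = 0 at t = 1.6 s; triangle areas 6.4 + 0.4 = 6.8 m
2–5 s: |½(2 + 4)(3)| = 9 m
5–6 s: |½(4 + 8)(1)| = 6 m
6–8 s: v = 0 at t = 7.6 s; triangle areas 6.4 + 0.4 = 6.8 m
8–11 s: |½(-2 + -9)(3)| = 16.5 m
Total distance = 45.1 m

45.1 m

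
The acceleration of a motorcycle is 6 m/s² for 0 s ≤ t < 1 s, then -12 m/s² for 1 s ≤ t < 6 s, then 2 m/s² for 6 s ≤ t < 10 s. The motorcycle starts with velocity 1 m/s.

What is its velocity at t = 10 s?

Δv equals the area under the a-t graph; then v = v₀ + Δv.
0–1 s: 6 × 1 = 6 m/s
1–6 s: -12 × 5 = -60 m/s
6–10 s: 2 × 4 = 8 m/s
Δv = -46 m/s, so v(10) = 1 + (-46) = -45 m/s.

-45 m/s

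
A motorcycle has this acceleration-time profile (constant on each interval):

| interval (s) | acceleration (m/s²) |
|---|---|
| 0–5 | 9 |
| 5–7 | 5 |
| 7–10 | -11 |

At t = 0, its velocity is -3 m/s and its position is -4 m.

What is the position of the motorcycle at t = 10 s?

On each constant-a segment, Δv = aΔt and Δx = v₀Δt + ½aΔt²; chain segment to segment.
0–5 s: v starts -3 m/s; Δx = -3·5 + ½·9·5² = 97.5 m; v ends 42 m/s.
5–7 s: v starts 42 m/s; Δx = 42·2 + ½·5·2² = 94 m; v ends 52 m/s.
7–10 s: v starts 52 m/s; Δx = 52·3 + ½·-11·3² = 106.5 m; v ends 19 m/s.
x(10) = -4 + Σ Δx = 294 m.

294 m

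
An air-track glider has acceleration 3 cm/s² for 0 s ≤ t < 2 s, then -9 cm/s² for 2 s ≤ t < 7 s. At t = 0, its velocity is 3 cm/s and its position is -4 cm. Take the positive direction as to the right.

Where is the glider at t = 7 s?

-59.5 cm

On each constant-a segment, Δv = aΔt and Δx = v₀Δt + ½aΔt²; chain segment to segment.
0–2 s: v starts 3 cm/s; Δx = 3·2 + ½·3·2² = 12 cm; v ends 9 cm/s.
2–7 s: v starts 9 cm/s; Δx = 9·5 + ½·-9·5² = -67.5 cm; v ends -36 cm/s.
x(7) = -4 + Σ Δx = -59.5 cm.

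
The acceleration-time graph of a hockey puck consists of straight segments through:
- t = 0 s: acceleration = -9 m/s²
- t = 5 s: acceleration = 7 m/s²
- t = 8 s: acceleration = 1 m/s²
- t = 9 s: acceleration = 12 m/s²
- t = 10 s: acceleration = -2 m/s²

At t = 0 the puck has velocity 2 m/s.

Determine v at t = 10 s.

Δv equals the area under the a-t graph; then v = v₀ + Δv.
0–5 s: ½(-9 + 7)(5) = -5 m/s
5–8 s: ½(7 + 1)(3) = 12 m/s
8–9 s: ½(1 + 12)(1) = 6.5 m/s
9–10 s: ½(12 + -2)(1) = 5 m/s
Δv = 18.5 m/s, so v(10) = 2 + (18.5) = 20.5 m/s.

20.5 m/s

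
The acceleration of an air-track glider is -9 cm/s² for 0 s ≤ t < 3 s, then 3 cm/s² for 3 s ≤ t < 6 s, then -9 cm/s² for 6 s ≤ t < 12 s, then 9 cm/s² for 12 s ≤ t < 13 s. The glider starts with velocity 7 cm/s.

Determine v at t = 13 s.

-56 cm/s

Δv equals the area under the a-t graph; then v = v₀ + Δv.
0–3 s: -9 × 3 = -27 cm/s
3–6 s: 3 × 3 = 9 cm/s
6–12 s: -9 × 6 = -54 cm/s
12–13 s: 9 × 1 = 9 cm/s
Δv = -63 cm/s, so v(13) = 7 + (-63) = -56 cm/s.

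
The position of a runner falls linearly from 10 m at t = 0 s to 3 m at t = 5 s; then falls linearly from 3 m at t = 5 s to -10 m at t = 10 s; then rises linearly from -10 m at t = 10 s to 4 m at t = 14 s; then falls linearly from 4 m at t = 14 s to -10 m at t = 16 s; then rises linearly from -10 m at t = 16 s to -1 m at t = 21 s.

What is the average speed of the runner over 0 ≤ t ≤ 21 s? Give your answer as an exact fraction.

Average speed = (total path length)/(elapsed time); on a piecewise-linear x-t graph the path length is Σ|Δx|.
0–5 s: |Δx| = |3 − 10| = 7 m
5–10 s: |Δx| = |-10 − 3| = 13 m
10–14 s: |Δx| = |4 − -10| = 14 m
14–16 s: |Δx| = |-10 − 4| = 14 m
16–21 s: |Δx| = |-1 − -10| = 9 m
Total path = 57 m; average speed = 57/21 = 19/7 m/s.

19/7 m/s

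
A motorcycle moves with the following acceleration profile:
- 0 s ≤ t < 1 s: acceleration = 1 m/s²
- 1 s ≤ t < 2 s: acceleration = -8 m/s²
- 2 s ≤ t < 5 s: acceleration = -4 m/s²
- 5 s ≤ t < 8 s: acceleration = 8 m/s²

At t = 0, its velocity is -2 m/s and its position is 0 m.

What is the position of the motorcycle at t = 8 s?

On each constant-a segment, Δv = aΔt and Δx = v₀Δt + ½aΔt²; chain segment to segment.
0–1 s: v starts -2 m/s; Δx = -2·1 + ½·1·1² = -1.5 m; v ends -1 m/s.
1–2 s: v starts -1 m/s; Δx = -1·1 + ½·-8·1² = -5 m; v ends -9 m/s.
2–5 s: v starts -9 m/s; Δx = -9·3 + ½·-4·3² = -45 m; v ends -21 m/s.
5–8 s: v starts -21 m/s; Δx = -21·3 + ½·8·3² = -27 m; v ends 3 m/s.
x(8) = 0 + Σ Δx = -78.5 m.

-78.5 m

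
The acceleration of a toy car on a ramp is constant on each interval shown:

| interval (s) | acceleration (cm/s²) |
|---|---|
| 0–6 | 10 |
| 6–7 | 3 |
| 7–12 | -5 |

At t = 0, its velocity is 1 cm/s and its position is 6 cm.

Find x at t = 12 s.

On each constant-a segment, Δv = aΔt and Δx = v₀Δt + ½aΔt²; chain segment to segment.
0–6 s: v starts 1 cm/s; Δx = 1·6 + ½·10·6² = 186 cm; v ends 61 cm/s.
6–7 s: v starts 61 cm/s; Δx = 61·1 + ½·3·1² = 62.5 cm; v ends 64 cm/s.
7–12 s: v starts 64 cm/s; Δx = 64·5 + ½·-5·5² = 257.5 cm; v ends 39 cm/s.
x(12) = 6 + Σ Δx = 512 cm.

512 cm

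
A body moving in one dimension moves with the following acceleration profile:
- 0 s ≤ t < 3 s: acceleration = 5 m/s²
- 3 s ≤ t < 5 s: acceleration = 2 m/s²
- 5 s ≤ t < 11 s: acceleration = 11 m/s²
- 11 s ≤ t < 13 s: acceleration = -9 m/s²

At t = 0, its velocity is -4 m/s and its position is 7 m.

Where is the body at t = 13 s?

On each constant-a segment, Δv = aΔt and Δx = v₀Δt + ½aΔt²; chain segment to segment.
0–3 s: v starts -4 m/s; Δx = -4·3 + ½·5·3² = 10.5 m; v ends 11 m/s.
3–5 s: v starts 11 m/s; Δx = 11·2 + ½·2·2² = 26 m; v ends 15 m/s.
5–11 s: v starts 15 m/s; Δx = 15·6 + ½·11·6² = 288 m; v ends 81 m/s.
11–13 s: v starts 81 m/s; Δx = 81·2 + ½·-9·2² = 144 m; v ends 63 m/s.
x(13) = 7 + Σ Δx = 475.5 m.

475.5 m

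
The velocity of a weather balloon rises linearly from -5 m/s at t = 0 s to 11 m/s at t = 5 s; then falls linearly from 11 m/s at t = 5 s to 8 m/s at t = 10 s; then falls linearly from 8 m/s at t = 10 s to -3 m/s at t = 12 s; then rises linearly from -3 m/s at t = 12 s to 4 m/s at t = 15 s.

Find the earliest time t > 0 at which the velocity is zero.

v changes sign on 0–5 s (from -5 to 11); the graph is linear there, so v = 0 at t = 0 + (5)·(5 − 0)/(11 − -5) = 1.5625 s.

t = 1.5625 s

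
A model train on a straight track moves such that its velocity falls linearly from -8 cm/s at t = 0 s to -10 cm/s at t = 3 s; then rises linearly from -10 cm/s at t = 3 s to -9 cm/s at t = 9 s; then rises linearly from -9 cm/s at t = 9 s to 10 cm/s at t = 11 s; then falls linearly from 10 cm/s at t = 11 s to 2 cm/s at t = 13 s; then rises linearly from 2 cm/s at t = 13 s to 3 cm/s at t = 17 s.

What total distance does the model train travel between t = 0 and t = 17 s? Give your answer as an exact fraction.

Distance (not displacement) is the total path length: add the absolute areas under v-t.
0–3 s: |½(-8 + -10)(3)| = 27 cm
3–9 s: |½(-10 + -9)(6)| = 57 cm
9–11 s: v = 0 at t = 189/19 s; triangle areas 81/19 + 100/19 = 181/19 cm
11–13 s: |½(10 + 2)(2)| = 12 cm
13–17 s: |½(2 + 3)(4)| = 10 cm
Total distance = 2195/19 cm

2195/19 cm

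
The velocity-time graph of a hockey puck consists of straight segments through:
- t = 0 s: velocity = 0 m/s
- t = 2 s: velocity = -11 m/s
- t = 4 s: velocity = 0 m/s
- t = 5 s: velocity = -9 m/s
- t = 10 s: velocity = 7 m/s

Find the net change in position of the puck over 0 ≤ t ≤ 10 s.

-31.5 m

Net displacement equals the area under the velocity-time graph (areas below the axis count negative).
0–2 s: ½(0 + -11)(2) = -11 m
2–4 s: ½(-11 + 0)(2) = -11 m
4–5 s: ½(0 + -9)(1) = -4.5 m
5–10 s: ½(-9 + 7)(5) = -5 m
Net displacement = -31.5 m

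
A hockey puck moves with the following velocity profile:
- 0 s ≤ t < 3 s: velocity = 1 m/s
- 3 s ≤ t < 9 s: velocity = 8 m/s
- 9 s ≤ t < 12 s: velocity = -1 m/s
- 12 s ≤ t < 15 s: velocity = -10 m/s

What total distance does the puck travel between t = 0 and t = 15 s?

Total distance travelled is ∫|v| dt — sum the magnitudes of each area piece.
0–3 s: |1| × 3 = 3 m
3–9 s: |8| × 6 = 48 m
9–12 s: |-1| × 3 = 3 m
12–15 s: |-10| × 3 = 30 m
Total distance = 84 m

84 m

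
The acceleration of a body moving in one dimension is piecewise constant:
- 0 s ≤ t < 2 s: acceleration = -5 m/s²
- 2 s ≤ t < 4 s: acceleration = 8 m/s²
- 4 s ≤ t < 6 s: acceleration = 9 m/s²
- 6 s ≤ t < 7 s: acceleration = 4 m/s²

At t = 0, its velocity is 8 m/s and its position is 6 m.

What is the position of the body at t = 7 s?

On each constant-a segment, Δv = aΔt and Δx = v₀Δt + ½aΔt²; chain segment to segment.
0–2 s: v starts 8 m/s; Δx = 8·2 + ½·-5·2² = 6 m; v ends -2 m/s.
2–4 s: v starts -2 m/s; Δx = -2·2 + ½·8·2² = 12 m; v ends 14 m/s.
4–6 s: v starts 14 m/s; Δx = 14·2 + ½·9·2² = 46 m; v ends 32 m/s.
6–7 s: v starts 32 m/s; Δx = 32·1 + ½·4·1² = 34 m; v ends 36 m/s.
x(7) = 6 + Σ Δx = 104 m.

104 m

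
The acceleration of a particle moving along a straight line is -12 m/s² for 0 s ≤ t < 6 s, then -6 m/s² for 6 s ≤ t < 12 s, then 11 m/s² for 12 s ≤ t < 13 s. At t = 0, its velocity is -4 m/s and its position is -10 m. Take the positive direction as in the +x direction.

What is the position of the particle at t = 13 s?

-920.5 m

On each constant-a segment, Δv = aΔt and Δx = v₀Δt + ½aΔt²; chain segment to segment.
0–6 s: v starts -4 m/s; Δx = -4·6 + ½·-12·6² = -240 m; v ends -76 m/s.
6–12 s: v starts -76 m/s; Δx = -76·6 + ½·-6·6² = -564 m; v ends -112 m/s.
12–13 s: v starts -112 m/s; Δx = -112·1 + ½·11·1² = -106.5 m; v ends -101 m/s.
x(13) = -10 + Σ Δx = -920.5 m.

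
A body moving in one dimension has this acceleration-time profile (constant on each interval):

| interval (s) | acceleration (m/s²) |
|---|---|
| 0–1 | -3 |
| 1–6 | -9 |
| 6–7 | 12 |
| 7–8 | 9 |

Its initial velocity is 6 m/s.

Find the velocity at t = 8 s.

Δv equals the area under the a-t graph; then v = v₀ + Δv.
0–1 s: -3 × 1 = -3 m/s
1–6 s: -9 × 5 = -45 m/s
6–7 s: 12 × 1 = 12 m/s
7–8 s: 9 × 1 = 9 m/s
Δv = -27 m/s, so v(8) = 6 + (-27) = -21 m/s.

-21 m/s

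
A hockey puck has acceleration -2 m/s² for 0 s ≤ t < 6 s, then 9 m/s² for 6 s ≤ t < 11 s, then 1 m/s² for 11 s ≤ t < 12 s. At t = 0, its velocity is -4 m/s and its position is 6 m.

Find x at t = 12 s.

On each constant-a segment, Δv = aΔt and Δx = v₀Δt + ½aΔt²; chain segment to segment.
0–6 s: v starts -4 m/s; Δx = -4·6 + ½·-2·6² = -60 m; v ends -16 m/s.
6–11 s: v starts -16 m/s; Δx = -16·5 + ½·9·5² = 32.5 m; v ends 29 m/s.
11–12 s: v starts 29 m/s; Δx = 29·1 + ½·1·1² = 29.5 m; v ends 30 m/s.
x(12) = 6 + Σ Δx = 8 m.

8 m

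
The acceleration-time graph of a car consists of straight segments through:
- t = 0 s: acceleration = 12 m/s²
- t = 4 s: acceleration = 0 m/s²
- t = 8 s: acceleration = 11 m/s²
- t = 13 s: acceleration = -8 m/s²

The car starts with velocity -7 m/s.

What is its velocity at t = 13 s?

Δv equals the area under the a-t graph; then v = v₀ + Δv.
0–4 s: ½(12 + 0)(4) = 24 m/s
4–8 s: ½(0 + 11)(4) = 22 m/s
8–13 s: ½(11 + -8)(5) = 7.5 m/s
Δv = 53.5 m/s, so v(13) = -7 + (53.5) = 46.5 m/s.

46.5 m/s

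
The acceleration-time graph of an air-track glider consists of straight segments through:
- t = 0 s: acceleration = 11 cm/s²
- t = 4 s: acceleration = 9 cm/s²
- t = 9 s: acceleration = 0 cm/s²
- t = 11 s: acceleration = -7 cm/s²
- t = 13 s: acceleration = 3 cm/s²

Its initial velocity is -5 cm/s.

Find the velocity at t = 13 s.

46.5 cm/s

Δv equals the area under the a-t graph; then v = v₀ + Δv.
0–4 s: ½(11 + 9)(4) = 40 cm/s
4–9 s: ½(9 + 0)(5) = 22.5 cm/s
9–11 s: ½(0 + -7)(2) = -7 cm/s
11–13 s: ½(-7 + 3)(2) = -4 cm/s
Δv = 51.5 cm/s, so v(13) = -5 + (51.5) = 46.5 cm/s.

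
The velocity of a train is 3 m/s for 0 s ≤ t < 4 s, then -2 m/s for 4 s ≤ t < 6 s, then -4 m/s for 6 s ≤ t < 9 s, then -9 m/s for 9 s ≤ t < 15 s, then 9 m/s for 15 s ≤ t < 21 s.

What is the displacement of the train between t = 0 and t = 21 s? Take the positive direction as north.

-4 m

Net displacement equals the area under the velocity-time graph (areas below the axis count negative).
0–4 s: 3 × 4 = 12 m
4–6 s: -2 × 2 = -4 m
6–9 s: -4 × 3 = -12 m
9–15 s: -9 × 6 = -54 m
15–21 s: 9 × 6 = 54 m
Net displacement = -4 m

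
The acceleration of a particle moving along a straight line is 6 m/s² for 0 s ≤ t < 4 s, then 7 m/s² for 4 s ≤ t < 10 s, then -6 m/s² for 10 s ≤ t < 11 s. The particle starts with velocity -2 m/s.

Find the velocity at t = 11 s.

Δv equals the area under the a-t graph; then v = v₀ + Δv.
0–4 s: 6 × 4 = 24 m/s
4–10 s: 7 × 6 = 42 m/s
10–11 s: -6 × 1 = -6 m/s
Δv = 60 m/s, so v(11) = -2 + (60) = 58 m/s.

58 m/s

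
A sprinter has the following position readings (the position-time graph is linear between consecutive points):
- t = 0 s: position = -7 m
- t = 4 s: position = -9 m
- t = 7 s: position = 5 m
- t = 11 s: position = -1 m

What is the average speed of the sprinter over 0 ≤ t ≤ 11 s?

2 m/s

Average speed = (total path length)/(elapsed time); on a piecewise-linear x-t graph the path length is Σ|Δx|.
0–4 s: |Δx| = |-9 − -7| = 2 m
4–7 s: |Δx| = |5 − -9| = 14 m
7–11 s: |Δx| = |-1 − 5| = 6 m
Total path = 22 m; average speed = 22/11 = 2 m/s.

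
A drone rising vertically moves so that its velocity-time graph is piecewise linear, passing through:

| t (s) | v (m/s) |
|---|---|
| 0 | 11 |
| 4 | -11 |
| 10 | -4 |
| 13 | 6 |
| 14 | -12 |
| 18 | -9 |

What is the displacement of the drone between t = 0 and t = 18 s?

Displacement is the signed area under the v-t curve.
0–4 s: ½(11 + -11)(4) = 0 m
4–10 s: ½(-11 + -4)(6) = -45 m
10–13 s: ½(-4 + 6)(3) = 3 m
13–14 s: ½(6 + -12)(1) = -3 m
14–18 s: ½(-12 + -9)(4) = -42 m
Net displacement = -87 m

-87 m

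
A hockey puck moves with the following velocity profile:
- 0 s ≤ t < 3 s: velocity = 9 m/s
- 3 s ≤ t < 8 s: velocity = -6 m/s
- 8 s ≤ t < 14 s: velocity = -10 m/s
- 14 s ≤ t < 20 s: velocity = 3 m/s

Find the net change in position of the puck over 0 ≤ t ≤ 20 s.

Displacement is the signed area under the v-t curve.
0–3 s: 9 × 3 = 27 m
3–8 s: -6 × 5 = -30 m
8–14 s: -10 × 6 = -60 m
14–20 s: 3 × 6 = 18 m
Net displacement = -45 m

-45 m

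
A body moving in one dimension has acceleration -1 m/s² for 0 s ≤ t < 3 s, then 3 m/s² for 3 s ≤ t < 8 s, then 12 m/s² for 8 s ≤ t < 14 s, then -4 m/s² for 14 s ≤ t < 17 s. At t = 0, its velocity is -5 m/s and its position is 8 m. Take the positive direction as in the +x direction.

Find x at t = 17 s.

463 m

On each constant-a segment, Δv = aΔt and Δx = v₀Δt + ½aΔt²; chain segment to segment.
0–3 s: v starts -5 m/s; Δx = -5·3 + ½·-1·3² = -19.5 m; v ends -8 m/s.
3–8 s: v starts -8 m/s; Δx = -8·5 + ½·3·5² = -2.5 m; v ends 7 m/s.
8–14 s: v starts 7 m/s; Δx = 7·6 + ½·12·6² = 258 m; v ends 79 m/s.
14–17 s: v starts 79 m/s; Δx = 79·3 + ½·-4·3² = 219 m; v ends 67 m/s.
x(17) = 8 + Σ Δx = 463 m.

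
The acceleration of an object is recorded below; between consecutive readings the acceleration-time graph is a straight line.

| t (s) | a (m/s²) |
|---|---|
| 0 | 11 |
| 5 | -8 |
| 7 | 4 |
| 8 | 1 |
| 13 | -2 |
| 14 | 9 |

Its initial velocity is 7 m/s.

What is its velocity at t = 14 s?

Δv equals the area under the a-t graph; then v = v₀ + Δv.
0–5 s: ½(11 + -8)(5) = 7.5 m/s
5–7 s: ½(-8 + 4)(2) = -4 m/s
7–8 s: ½(4 + 1)(1) = 2.5 m/s
8–13 s: ½(1 + -2)(5) = -2.5 m/s
13–14 s: ½(-2 + 9)(1) = 3.5 m/s
Δv = 7 m/s, so v(14) = 7 + (7) = 14 m/s.

14 m/s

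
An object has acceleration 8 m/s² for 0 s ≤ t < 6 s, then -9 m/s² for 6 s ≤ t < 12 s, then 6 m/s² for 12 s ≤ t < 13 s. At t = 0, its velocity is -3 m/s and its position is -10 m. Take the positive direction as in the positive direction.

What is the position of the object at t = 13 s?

On each constant-a segment, Δv = aΔt and Δx = v₀Δt + ½aΔt²; chain segment to segment.
0–6 s: v starts -3 m/s; Δx = -3·6 + ½·8·6² = 126 m; v ends 45 m/s.
6–12 s: v starts 45 m/s; Δx = 45·6 + ½·-9·6² = 108 m; v ends -9 m/s.
12–13 s: v starts -9 m/s; Δx = -9·1 + ½·6·1² = -6 m; v ends -3 m/s.
x(13) = -10 + Σ Δx = 218 m.

218 m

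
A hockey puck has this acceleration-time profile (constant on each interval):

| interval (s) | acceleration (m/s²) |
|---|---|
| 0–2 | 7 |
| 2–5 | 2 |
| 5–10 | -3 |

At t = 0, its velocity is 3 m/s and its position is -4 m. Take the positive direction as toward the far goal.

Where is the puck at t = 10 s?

153.5 m

On each constant-a segment, Δv = aΔt and Δx = v₀Δt + ½aΔt²; chain segment to segment.
0–2 s: v starts 3 m/s; Δx = 3·2 + ½·7·2² = 20 m; v ends 17 m/s.
2–5 s: v starts 17 m/s; Δx = 17·3 + ½·2·3² = 60 m; v ends 23 m/s.
5–10 s: v starts 23 m/s; Δx = 23·5 + ½·-3·5² = 77.5 m; v ends 8 m/s.
x(10) = -4 + Σ Δx = 153.5 m.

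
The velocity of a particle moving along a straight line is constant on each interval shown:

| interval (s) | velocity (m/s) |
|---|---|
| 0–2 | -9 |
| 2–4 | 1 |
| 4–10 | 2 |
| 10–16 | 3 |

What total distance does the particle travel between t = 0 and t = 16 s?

50 m

Distance (not displacement) is the total path length: add the absolute areas under v-t.
0–2 s: |-9| × 2 = 18 m
2–4 s: |1| × 2 = 2 m
4–10 s: |2| × 6 = 12 m
10–16 s: |3| × 6 = 18 m
Total distance = 50 m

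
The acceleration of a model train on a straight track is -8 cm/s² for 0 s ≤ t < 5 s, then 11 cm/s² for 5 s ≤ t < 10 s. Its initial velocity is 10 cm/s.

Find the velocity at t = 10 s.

Δv equals the area under the a-t graph; then v = v₀ + Δv.
0–5 s: -8 × 5 = -40 cm/s
5–10 s: 11 × 5 = 55 cm/s
Δv = 15 cm/s, so v(10) = 10 + (15) = 25 cm/s.

25 cm/s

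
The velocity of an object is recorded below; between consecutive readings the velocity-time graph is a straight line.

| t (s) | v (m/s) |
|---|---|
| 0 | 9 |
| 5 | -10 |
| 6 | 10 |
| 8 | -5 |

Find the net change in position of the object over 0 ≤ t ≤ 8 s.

2.5 m

Net displacement equals the area under the velocity-time graph (areas below the axis count negative).
0–5 s: ½(9 + -10)(5) = -2.5 m
5–6 s: ½(-10 + 10)(1) = 0 m
6–8 s: ½(10 + -5)(2) = 5 m
Net displacement = 2.5 m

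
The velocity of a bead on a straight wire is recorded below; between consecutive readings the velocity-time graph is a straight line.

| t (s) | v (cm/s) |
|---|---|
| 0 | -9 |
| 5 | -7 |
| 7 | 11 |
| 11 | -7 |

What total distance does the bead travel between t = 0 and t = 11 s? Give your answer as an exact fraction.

Total distance travelled is ∫|v| dt — sum the magnitudes of each area piece.
0–5 s: |½(-9 + -7)(5)| = 40 cm
5–7 s: v = 0 at t = 52/9 s; triangle areas 49/18 + 121/18 = 85/9 cm
7–11 s: v = 0 at t = 85/9 s; triangle areas 121/9 + 49/9 = 170/9 cm
Total distance = 205/3 cm

205/3 cm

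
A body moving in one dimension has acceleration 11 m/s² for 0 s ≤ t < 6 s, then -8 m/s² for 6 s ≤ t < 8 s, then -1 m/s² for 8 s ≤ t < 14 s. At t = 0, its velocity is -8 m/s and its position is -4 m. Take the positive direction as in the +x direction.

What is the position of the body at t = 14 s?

480 m

On each constant-a segment, Δv = aΔt and Δx = v₀Δt + ½aΔt²; chain segment to segment.
0–6 s: v starts -8 m/s; Δx = -8·6 + ½·11·6² = 150 m; v ends 58 m/s.
6–8 s: v starts 58 m/s; Δx = 58·2 + ½·-8·2² = 100 m; v ends 42 m/s.
8–14 s: v starts 42 m/s; Δx = 42·6 + ½·-1·6² = 234 m; v ends 36 m/s.
x(14) = -4 + Σ Δx = 480 m.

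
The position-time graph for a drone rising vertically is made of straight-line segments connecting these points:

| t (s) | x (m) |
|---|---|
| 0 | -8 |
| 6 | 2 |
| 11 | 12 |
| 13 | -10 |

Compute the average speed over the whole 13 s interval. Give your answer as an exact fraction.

42/13 m/s

Average speed = (total path length)/(elapsed time); on a piecewise-linear x-t graph the path length is Σ|Δx|.
0–6 s: |Δx| = |2 − -8| = 10 m
6–11 s: |Δx| = |12 − 2| = 10 m
11–13 s: |Δx| = |-10 − 12| = 22 m
Total path = 42 m; average speed = 42/13 = 42/13 m/s.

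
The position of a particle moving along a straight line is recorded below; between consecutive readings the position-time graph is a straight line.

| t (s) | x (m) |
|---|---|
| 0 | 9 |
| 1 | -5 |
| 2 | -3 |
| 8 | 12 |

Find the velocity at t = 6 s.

2.5 m/s

Velocity is the slope of the x-t graph on 2–8 s: (12 − -3)/(8 − 2) = 2.5 m/s.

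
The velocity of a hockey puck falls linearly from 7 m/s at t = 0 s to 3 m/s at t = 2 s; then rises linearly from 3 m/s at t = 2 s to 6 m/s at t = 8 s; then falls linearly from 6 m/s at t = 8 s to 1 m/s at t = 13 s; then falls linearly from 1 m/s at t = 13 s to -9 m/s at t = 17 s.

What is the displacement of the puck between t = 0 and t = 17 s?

Net displacement equals the area under the velocity-time graph (areas below the axis count negative).
0–2 s: ½(7 + 3)(2) = 10 m
2–8 s: ½(3 + 6)(6) = 27 m
8–13 s: ½(6 + 1)(5) = 17.5 m
13–17 s: ½(1 + -9)(4) = -16 m
Net displacement = 38.5 m

38.5 m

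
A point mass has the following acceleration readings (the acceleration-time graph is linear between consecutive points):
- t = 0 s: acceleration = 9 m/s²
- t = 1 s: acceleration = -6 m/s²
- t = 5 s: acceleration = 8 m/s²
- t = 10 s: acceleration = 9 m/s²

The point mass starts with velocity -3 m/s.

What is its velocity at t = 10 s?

45 m/s

Δv equals the area under the a-t graph; then v = v₀ + Δv.
0–1 s: ½(9 + -6)(1) = 1.5 m/s
1–5 s: ½(-6 + 8)(4) = 4 m/s
5–10 s: ½(8 + 9)(5) = 42.5 m/s
Δv = 48 m/s, so v(10) = -3 + (48) = 45 m/s.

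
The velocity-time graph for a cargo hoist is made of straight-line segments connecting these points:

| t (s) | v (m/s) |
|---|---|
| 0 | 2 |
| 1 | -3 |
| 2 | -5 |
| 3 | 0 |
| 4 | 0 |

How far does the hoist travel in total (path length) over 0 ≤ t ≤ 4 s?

Distance (not displacement) is the total path length: add the absolute areas under v-t.
0–1 s: v = 0 at t = 0.4 s; triangle areas 0.4 + 0.9 = 1.3 m
1–2 s: |½(-3 + -5)(1)| = 4 m
2–3 s: |½(-5 + 0)(1)| = 2.5 m
3–4 s: |0| × 1 = 0 m
Total distance = 7.8 m

7.8 m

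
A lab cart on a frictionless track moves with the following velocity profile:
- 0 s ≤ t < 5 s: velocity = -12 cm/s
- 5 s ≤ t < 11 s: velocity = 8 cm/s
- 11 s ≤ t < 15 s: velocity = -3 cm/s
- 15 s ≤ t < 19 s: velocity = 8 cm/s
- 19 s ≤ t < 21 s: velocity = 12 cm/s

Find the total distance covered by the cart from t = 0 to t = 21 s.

176 cm

Distance (not displacement) is the total path length: add the absolute areas under v-t.
0–5 s: |-12| × 5 = 60 cm
5–11 s: |8| × 6 = 48 cm
11–15 s: |-3| × 4 = 12 cm
15–19 s: |8| × 4 = 32 cm
19–21 s: |12| × 2 = 24 cm
Total distance = 176 cm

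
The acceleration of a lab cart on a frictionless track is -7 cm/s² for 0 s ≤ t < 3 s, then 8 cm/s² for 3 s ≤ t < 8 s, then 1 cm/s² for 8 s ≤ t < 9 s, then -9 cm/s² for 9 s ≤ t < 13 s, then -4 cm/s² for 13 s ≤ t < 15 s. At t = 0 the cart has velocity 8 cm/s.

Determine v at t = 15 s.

Δv equals the area under the a-t graph; then v = v₀ + Δv.
0–3 s: -7 × 3 = -21 cm/s
3–8 s: 8 × 5 = 40 cm/s
8–9 s: 1 × 1 = 1 cm/s
9–13 s: -9 × 4 = -36 cm/s
13–15 s: -4 × 2 = -8 cm/s
Δv = -24 cm/s, so v(15) = 8 + (-24) = -16 cm/s.

-16 cm/s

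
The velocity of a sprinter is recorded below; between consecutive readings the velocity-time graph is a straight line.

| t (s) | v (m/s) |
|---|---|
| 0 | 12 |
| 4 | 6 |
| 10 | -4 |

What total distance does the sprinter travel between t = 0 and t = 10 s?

Total distance travelled is ∫|v| dt — sum the magnitudes of each area piece.
0–4 s: |½(12 + 6)(4)| = 36 m
4–10 s: v = 0 at t = 7.6 s; triangle areas 10.8 + 4.8 = 15.6 m
Total distance = 51.6 m

51.6 m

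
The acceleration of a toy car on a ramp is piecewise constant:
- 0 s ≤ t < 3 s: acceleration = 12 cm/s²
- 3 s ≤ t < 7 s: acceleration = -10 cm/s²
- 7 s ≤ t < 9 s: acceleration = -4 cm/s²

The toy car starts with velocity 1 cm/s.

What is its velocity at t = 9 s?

-11 cm/s

Δv equals the area under the a-t graph; then v = v₀ + Δv.
0–3 s: 12 × 3 = 36 cm/s
3–7 s: -10 × 4 = -40 cm/s
7–9 s: -4 × 2 = -8 cm/s
Δv = -12 cm/s, so v(9) = 1 + (-12) = -11 cm/s.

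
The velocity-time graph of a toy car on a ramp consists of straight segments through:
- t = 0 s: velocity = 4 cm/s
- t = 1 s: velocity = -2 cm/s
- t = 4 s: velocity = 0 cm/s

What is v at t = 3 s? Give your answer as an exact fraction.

-2/3 cm/s

On 1–4 s the graph is linear from -2 to 0 cm/s: v(3) = -2 + (0 − -2)·(3 − 1)/(4 − 1) = -2/3 cm/s.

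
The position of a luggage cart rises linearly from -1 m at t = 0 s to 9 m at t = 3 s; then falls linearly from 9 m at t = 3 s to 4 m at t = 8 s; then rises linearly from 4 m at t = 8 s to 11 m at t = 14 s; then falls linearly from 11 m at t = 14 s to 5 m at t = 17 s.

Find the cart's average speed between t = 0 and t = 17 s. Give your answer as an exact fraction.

28/17 m/s

Average speed = (total path length)/(elapsed time); on a piecewise-linear x-t graph the path length is Σ|Δx|.
0–3 s: |Δx| = |9 − -1| = 10 m
3–8 s: |Δx| = |4 − 9| = 5 m
8–14 s: |Δx| = |11 − 4| = 7 m
14–17 s: |Δx| = |5 − 11| = 6 m
Total path = 28 m; average speed = 28/17 = 28/17 m/s.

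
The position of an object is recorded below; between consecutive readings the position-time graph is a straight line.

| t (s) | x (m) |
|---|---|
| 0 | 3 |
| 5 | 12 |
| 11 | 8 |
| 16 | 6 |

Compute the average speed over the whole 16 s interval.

0.9375 m/s

Average speed = (total path length)/(elapsed time); on a piecewise-linear x-t graph the path length is Σ|Δx|.
0–5 s: |Δx| = |12 − 3| = 9 m
5–11 s: |Δx| = |8 − 12| = 4 m
11–16 s: |Δx| = |6 − 8| = 2 m
Total path = 15 m; average speed = 15/16 = 0.9375 m/s.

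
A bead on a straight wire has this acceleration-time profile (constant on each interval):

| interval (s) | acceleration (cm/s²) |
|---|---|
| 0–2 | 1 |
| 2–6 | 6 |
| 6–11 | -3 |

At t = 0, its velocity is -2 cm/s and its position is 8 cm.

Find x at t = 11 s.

On each constant-a segment, Δv = aΔt and Δx = v₀Δt + ½aΔt²; chain segment to segment.
0–2 s: v starts -2 cm/s; Δx = -2·2 + ½·1·2² = -2 cm; v ends 0 cm/s.
2–6 s: v starts 0 cm/s; Δx = 0·4 + ½·6·4² = 48 cm; v ends 24 cm/s.
6–11 s: v starts 24 cm/s; Δx = 24·5 + ½·-3·5² = 82.5 cm; v ends 9 cm/s.
x(11) = 8 + Σ Δx = 136.5 cm.

136.5 cm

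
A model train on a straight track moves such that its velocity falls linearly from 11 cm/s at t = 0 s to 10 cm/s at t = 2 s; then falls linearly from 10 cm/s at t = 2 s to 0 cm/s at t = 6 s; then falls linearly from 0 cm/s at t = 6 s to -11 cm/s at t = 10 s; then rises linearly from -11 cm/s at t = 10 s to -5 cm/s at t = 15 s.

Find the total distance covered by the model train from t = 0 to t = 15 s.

103 cm

Total distance travelled is ∫|v| dt — sum the magnitudes of each area piece.
0–2 s: |½(11 + 10)(2)| = 21 cm
2–6 s: |½(10 + 0)(4)| = 20 cm
6–10 s: |½(0 + -11)(4)| = 22 cm
10–15 s: |½(-11 + -5)(5)| = 40 cm
Total distance = 103 cm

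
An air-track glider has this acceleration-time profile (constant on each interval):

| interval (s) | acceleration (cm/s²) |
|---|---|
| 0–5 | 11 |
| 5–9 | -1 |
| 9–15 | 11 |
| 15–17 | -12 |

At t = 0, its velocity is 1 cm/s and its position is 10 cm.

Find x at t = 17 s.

On each constant-a segment, Δv = aΔt and Δx = v₀Δt + ½aΔt²; chain segment to segment.
0–5 s: v starts 1 cm/s; Δx = 1·5 + ½·11·5² = 142.5 cm; v ends 56 cm/s.
5–9 s: v starts 56 cm/s; Δx = 56·4 + ½·-1·4² = 216 cm; v ends 52 cm/s.
9–15 s: v starts 52 cm/s; Δx = 52·6 + ½·11·6² = 510 cm; v ends 118 cm/s.
15–17 s: v starts 118 cm/s; Δx = 118·2 + ½·-12·2² = 212 cm; v ends 94 cm/s.
x(17) = 10 + Σ Δx = 1090.5 cm.

1090.5 cm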